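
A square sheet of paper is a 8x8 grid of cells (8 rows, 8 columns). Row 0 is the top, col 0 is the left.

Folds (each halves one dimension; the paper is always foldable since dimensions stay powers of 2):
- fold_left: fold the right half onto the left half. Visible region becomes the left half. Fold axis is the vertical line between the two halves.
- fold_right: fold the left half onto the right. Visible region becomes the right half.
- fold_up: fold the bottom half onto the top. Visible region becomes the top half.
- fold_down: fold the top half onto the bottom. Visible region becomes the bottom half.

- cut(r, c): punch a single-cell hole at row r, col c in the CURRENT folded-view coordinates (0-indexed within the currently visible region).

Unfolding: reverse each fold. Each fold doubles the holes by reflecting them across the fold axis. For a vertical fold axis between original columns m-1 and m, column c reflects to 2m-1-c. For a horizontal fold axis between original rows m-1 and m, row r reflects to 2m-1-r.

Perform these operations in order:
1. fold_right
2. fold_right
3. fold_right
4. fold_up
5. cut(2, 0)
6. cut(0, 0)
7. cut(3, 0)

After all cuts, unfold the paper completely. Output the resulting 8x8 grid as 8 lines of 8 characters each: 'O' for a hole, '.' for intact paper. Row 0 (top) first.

Op 1 fold_right: fold axis v@4; visible region now rows[0,8) x cols[4,8) = 8x4
Op 2 fold_right: fold axis v@6; visible region now rows[0,8) x cols[6,8) = 8x2
Op 3 fold_right: fold axis v@7; visible region now rows[0,8) x cols[7,8) = 8x1
Op 4 fold_up: fold axis h@4; visible region now rows[0,4) x cols[7,8) = 4x1
Op 5 cut(2, 0): punch at orig (2,7); cuts so far [(2, 7)]; region rows[0,4) x cols[7,8) = 4x1
Op 6 cut(0, 0): punch at orig (0,7); cuts so far [(0, 7), (2, 7)]; region rows[0,4) x cols[7,8) = 4x1
Op 7 cut(3, 0): punch at orig (3,7); cuts so far [(0, 7), (2, 7), (3, 7)]; region rows[0,4) x cols[7,8) = 4x1
Unfold 1 (reflect across h@4): 6 holes -> [(0, 7), (2, 7), (3, 7), (4, 7), (5, 7), (7, 7)]
Unfold 2 (reflect across v@7): 12 holes -> [(0, 6), (0, 7), (2, 6), (2, 7), (3, 6), (3, 7), (4, 6), (4, 7), (5, 6), (5, 7), (7, 6), (7, 7)]
Unfold 3 (reflect across v@6): 24 holes -> [(0, 4), (0, 5), (0, 6), (0, 7), (2, 4), (2, 5), (2, 6), (2, 7), (3, 4), (3, 5), (3, 6), (3, 7), (4, 4), (4, 5), (4, 6), (4, 7), (5, 4), (5, 5), (5, 6), (5, 7), (7, 4), (7, 5), (7, 6), (7, 7)]
Unfold 4 (reflect across v@4): 48 holes -> [(0, 0), (0, 1), (0, 2), (0, 3), (0, 4), (0, 5), (0, 6), (0, 7), (2, 0), (2, 1), (2, 2), (2, 3), (2, 4), (2, 5), (2, 6), (2, 7), (3, 0), (3, 1), (3, 2), (3, 3), (3, 4), (3, 5), (3, 6), (3, 7), (4, 0), (4, 1), (4, 2), (4, 3), (4, 4), (4, 5), (4, 6), (4, 7), (5, 0), (5, 1), (5, 2), (5, 3), (5, 4), (5, 5), (5, 6), (5, 7), (7, 0), (7, 1), (7, 2), (7, 3), (7, 4), (7, 5), (7, 6), (7, 7)]

Answer: OOOOOOOO
........
OOOOOOOO
OOOOOOOO
OOOOOOOO
OOOOOOOO
........
OOOOOOOO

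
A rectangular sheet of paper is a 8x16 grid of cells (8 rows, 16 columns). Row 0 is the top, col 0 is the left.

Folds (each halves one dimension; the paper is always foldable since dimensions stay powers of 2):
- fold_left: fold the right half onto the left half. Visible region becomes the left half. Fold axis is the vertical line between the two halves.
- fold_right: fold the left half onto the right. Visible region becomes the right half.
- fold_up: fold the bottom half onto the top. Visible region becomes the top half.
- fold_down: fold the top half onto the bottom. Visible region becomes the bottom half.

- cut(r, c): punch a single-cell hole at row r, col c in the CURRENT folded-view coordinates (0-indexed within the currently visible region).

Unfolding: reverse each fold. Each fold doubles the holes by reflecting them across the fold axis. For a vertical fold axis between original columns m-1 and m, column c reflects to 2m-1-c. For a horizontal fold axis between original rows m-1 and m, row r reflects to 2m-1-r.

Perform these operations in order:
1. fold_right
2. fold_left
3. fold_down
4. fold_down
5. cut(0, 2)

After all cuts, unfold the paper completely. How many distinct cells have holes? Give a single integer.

Answer: 16

Derivation:
Op 1 fold_right: fold axis v@8; visible region now rows[0,8) x cols[8,16) = 8x8
Op 2 fold_left: fold axis v@12; visible region now rows[0,8) x cols[8,12) = 8x4
Op 3 fold_down: fold axis h@4; visible region now rows[4,8) x cols[8,12) = 4x4
Op 4 fold_down: fold axis h@6; visible region now rows[6,8) x cols[8,12) = 2x4
Op 5 cut(0, 2): punch at orig (6,10); cuts so far [(6, 10)]; region rows[6,8) x cols[8,12) = 2x4
Unfold 1 (reflect across h@6): 2 holes -> [(5, 10), (6, 10)]
Unfold 2 (reflect across h@4): 4 holes -> [(1, 10), (2, 10), (5, 10), (6, 10)]
Unfold 3 (reflect across v@12): 8 holes -> [(1, 10), (1, 13), (2, 10), (2, 13), (5, 10), (5, 13), (6, 10), (6, 13)]
Unfold 4 (reflect across v@8): 16 holes -> [(1, 2), (1, 5), (1, 10), (1, 13), (2, 2), (2, 5), (2, 10), (2, 13), (5, 2), (5, 5), (5, 10), (5, 13), (6, 2), (6, 5), (6, 10), (6, 13)]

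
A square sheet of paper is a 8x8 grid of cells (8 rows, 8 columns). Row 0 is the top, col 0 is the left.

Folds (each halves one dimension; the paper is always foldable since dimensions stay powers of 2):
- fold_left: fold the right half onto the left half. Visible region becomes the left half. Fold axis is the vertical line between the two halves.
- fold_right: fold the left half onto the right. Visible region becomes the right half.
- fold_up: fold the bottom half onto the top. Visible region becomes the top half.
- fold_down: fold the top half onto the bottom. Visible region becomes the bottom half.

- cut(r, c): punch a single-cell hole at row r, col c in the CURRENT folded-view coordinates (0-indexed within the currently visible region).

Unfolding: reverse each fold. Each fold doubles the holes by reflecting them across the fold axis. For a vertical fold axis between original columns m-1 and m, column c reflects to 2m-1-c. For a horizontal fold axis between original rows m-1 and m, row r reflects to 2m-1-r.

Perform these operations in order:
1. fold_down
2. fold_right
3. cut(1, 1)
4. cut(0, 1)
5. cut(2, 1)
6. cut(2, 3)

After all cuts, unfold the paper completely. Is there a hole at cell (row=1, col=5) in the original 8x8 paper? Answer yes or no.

Answer: yes

Derivation:
Op 1 fold_down: fold axis h@4; visible region now rows[4,8) x cols[0,8) = 4x8
Op 2 fold_right: fold axis v@4; visible region now rows[4,8) x cols[4,8) = 4x4
Op 3 cut(1, 1): punch at orig (5,5); cuts so far [(5, 5)]; region rows[4,8) x cols[4,8) = 4x4
Op 4 cut(0, 1): punch at orig (4,5); cuts so far [(4, 5), (5, 5)]; region rows[4,8) x cols[4,8) = 4x4
Op 5 cut(2, 1): punch at orig (6,5); cuts so far [(4, 5), (5, 5), (6, 5)]; region rows[4,8) x cols[4,8) = 4x4
Op 6 cut(2, 3): punch at orig (6,7); cuts so far [(4, 5), (5, 5), (6, 5), (6, 7)]; region rows[4,8) x cols[4,8) = 4x4
Unfold 1 (reflect across v@4): 8 holes -> [(4, 2), (4, 5), (5, 2), (5, 5), (6, 0), (6, 2), (6, 5), (6, 7)]
Unfold 2 (reflect across h@4): 16 holes -> [(1, 0), (1, 2), (1, 5), (1, 7), (2, 2), (2, 5), (3, 2), (3, 5), (4, 2), (4, 5), (5, 2), (5, 5), (6, 0), (6, 2), (6, 5), (6, 7)]
Holes: [(1, 0), (1, 2), (1, 5), (1, 7), (2, 2), (2, 5), (3, 2), (3, 5), (4, 2), (4, 5), (5, 2), (5, 5), (6, 0), (6, 2), (6, 5), (6, 7)]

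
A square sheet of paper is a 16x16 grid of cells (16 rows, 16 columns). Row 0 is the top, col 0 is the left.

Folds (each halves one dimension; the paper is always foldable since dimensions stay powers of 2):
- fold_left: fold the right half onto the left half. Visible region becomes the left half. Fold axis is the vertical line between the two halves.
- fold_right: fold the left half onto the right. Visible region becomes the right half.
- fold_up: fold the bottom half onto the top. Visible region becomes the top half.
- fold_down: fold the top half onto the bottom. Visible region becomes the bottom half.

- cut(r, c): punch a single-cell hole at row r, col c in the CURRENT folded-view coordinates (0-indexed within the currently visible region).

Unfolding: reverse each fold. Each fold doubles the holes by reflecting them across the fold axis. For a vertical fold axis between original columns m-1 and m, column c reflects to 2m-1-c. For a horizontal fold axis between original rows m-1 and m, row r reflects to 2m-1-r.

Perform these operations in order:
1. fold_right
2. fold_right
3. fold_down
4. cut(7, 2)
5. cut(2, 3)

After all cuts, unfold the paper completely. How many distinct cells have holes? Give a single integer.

Op 1 fold_right: fold axis v@8; visible region now rows[0,16) x cols[8,16) = 16x8
Op 2 fold_right: fold axis v@12; visible region now rows[0,16) x cols[12,16) = 16x4
Op 3 fold_down: fold axis h@8; visible region now rows[8,16) x cols[12,16) = 8x4
Op 4 cut(7, 2): punch at orig (15,14); cuts so far [(15, 14)]; region rows[8,16) x cols[12,16) = 8x4
Op 5 cut(2, 3): punch at orig (10,15); cuts so far [(10, 15), (15, 14)]; region rows[8,16) x cols[12,16) = 8x4
Unfold 1 (reflect across h@8): 4 holes -> [(0, 14), (5, 15), (10, 15), (15, 14)]
Unfold 2 (reflect across v@12): 8 holes -> [(0, 9), (0, 14), (5, 8), (5, 15), (10, 8), (10, 15), (15, 9), (15, 14)]
Unfold 3 (reflect across v@8): 16 holes -> [(0, 1), (0, 6), (0, 9), (0, 14), (5, 0), (5, 7), (5, 8), (5, 15), (10, 0), (10, 7), (10, 8), (10, 15), (15, 1), (15, 6), (15, 9), (15, 14)]

Answer: 16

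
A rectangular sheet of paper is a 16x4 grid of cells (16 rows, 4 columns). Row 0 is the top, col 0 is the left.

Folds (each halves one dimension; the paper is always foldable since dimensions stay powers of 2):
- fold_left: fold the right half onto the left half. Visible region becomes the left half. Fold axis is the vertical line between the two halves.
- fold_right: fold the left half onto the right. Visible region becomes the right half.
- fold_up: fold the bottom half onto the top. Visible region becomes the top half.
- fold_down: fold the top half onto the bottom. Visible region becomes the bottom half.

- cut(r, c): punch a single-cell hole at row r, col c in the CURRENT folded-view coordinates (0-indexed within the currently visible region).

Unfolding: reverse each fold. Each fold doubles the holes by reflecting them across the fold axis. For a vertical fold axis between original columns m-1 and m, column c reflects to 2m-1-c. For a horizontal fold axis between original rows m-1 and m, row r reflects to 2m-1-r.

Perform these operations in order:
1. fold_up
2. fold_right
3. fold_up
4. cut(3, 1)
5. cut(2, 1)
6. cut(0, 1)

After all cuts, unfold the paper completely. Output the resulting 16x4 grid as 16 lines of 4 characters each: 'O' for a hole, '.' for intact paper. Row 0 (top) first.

Answer: O..O
....
O..O
O..O
O..O
O..O
....
O..O
O..O
....
O..O
O..O
O..O
O..O
....
O..O

Derivation:
Op 1 fold_up: fold axis h@8; visible region now rows[0,8) x cols[0,4) = 8x4
Op 2 fold_right: fold axis v@2; visible region now rows[0,8) x cols[2,4) = 8x2
Op 3 fold_up: fold axis h@4; visible region now rows[0,4) x cols[2,4) = 4x2
Op 4 cut(3, 1): punch at orig (3,3); cuts so far [(3, 3)]; region rows[0,4) x cols[2,4) = 4x2
Op 5 cut(2, 1): punch at orig (2,3); cuts so far [(2, 3), (3, 3)]; region rows[0,4) x cols[2,4) = 4x2
Op 6 cut(0, 1): punch at orig (0,3); cuts so far [(0, 3), (2, 3), (3, 3)]; region rows[0,4) x cols[2,4) = 4x2
Unfold 1 (reflect across h@4): 6 holes -> [(0, 3), (2, 3), (3, 3), (4, 3), (5, 3), (7, 3)]
Unfold 2 (reflect across v@2): 12 holes -> [(0, 0), (0, 3), (2, 0), (2, 3), (3, 0), (3, 3), (4, 0), (4, 3), (5, 0), (5, 3), (7, 0), (7, 3)]
Unfold 3 (reflect across h@8): 24 holes -> [(0, 0), (0, 3), (2, 0), (2, 3), (3, 0), (3, 3), (4, 0), (4, 3), (5, 0), (5, 3), (7, 0), (7, 3), (8, 0), (8, 3), (10, 0), (10, 3), (11, 0), (11, 3), (12, 0), (12, 3), (13, 0), (13, 3), (15, 0), (15, 3)]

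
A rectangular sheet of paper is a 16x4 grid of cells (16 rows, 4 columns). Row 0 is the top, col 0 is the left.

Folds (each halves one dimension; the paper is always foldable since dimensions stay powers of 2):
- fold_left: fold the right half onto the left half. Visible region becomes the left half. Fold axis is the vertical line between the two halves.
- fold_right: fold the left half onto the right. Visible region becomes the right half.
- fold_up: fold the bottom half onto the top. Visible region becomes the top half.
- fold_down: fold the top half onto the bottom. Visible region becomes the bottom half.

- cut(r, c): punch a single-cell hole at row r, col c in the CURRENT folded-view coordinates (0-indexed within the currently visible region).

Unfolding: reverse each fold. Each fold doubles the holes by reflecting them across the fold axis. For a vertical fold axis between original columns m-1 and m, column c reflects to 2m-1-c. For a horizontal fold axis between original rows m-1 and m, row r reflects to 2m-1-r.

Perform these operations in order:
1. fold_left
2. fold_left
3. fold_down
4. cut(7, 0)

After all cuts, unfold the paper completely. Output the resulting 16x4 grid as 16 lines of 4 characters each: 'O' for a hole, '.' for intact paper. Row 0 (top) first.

Answer: OOOO
....
....
....
....
....
....
....
....
....
....
....
....
....
....
OOOO

Derivation:
Op 1 fold_left: fold axis v@2; visible region now rows[0,16) x cols[0,2) = 16x2
Op 2 fold_left: fold axis v@1; visible region now rows[0,16) x cols[0,1) = 16x1
Op 3 fold_down: fold axis h@8; visible region now rows[8,16) x cols[0,1) = 8x1
Op 4 cut(7, 0): punch at orig (15,0); cuts so far [(15, 0)]; region rows[8,16) x cols[0,1) = 8x1
Unfold 1 (reflect across h@8): 2 holes -> [(0, 0), (15, 0)]
Unfold 2 (reflect across v@1): 4 holes -> [(0, 0), (0, 1), (15, 0), (15, 1)]
Unfold 3 (reflect across v@2): 8 holes -> [(0, 0), (0, 1), (0, 2), (0, 3), (15, 0), (15, 1), (15, 2), (15, 3)]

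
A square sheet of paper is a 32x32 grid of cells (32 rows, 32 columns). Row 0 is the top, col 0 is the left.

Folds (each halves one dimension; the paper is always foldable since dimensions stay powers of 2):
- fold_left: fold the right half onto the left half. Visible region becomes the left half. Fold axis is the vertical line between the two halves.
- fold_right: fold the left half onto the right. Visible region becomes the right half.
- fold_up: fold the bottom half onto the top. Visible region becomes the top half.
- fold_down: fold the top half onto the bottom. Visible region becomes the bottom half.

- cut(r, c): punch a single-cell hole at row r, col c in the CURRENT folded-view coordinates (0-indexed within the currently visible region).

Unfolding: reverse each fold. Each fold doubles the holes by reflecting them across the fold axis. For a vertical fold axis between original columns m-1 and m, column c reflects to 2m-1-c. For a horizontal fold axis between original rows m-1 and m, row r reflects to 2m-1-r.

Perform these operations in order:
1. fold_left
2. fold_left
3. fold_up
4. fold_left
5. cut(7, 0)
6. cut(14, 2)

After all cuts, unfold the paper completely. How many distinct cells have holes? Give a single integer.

Answer: 32

Derivation:
Op 1 fold_left: fold axis v@16; visible region now rows[0,32) x cols[0,16) = 32x16
Op 2 fold_left: fold axis v@8; visible region now rows[0,32) x cols[0,8) = 32x8
Op 3 fold_up: fold axis h@16; visible region now rows[0,16) x cols[0,8) = 16x8
Op 4 fold_left: fold axis v@4; visible region now rows[0,16) x cols[0,4) = 16x4
Op 5 cut(7, 0): punch at orig (7,0); cuts so far [(7, 0)]; region rows[0,16) x cols[0,4) = 16x4
Op 6 cut(14, 2): punch at orig (14,2); cuts so far [(7, 0), (14, 2)]; region rows[0,16) x cols[0,4) = 16x4
Unfold 1 (reflect across v@4): 4 holes -> [(7, 0), (7, 7), (14, 2), (14, 5)]
Unfold 2 (reflect across h@16): 8 holes -> [(7, 0), (7, 7), (14, 2), (14, 5), (17, 2), (17, 5), (24, 0), (24, 7)]
Unfold 3 (reflect across v@8): 16 holes -> [(7, 0), (7, 7), (7, 8), (7, 15), (14, 2), (14, 5), (14, 10), (14, 13), (17, 2), (17, 5), (17, 10), (17, 13), (24, 0), (24, 7), (24, 8), (24, 15)]
Unfold 4 (reflect across v@16): 32 holes -> [(7, 0), (7, 7), (7, 8), (7, 15), (7, 16), (7, 23), (7, 24), (7, 31), (14, 2), (14, 5), (14, 10), (14, 13), (14, 18), (14, 21), (14, 26), (14, 29), (17, 2), (17, 5), (17, 10), (17, 13), (17, 18), (17, 21), (17, 26), (17, 29), (24, 0), (24, 7), (24, 8), (24, 15), (24, 16), (24, 23), (24, 24), (24, 31)]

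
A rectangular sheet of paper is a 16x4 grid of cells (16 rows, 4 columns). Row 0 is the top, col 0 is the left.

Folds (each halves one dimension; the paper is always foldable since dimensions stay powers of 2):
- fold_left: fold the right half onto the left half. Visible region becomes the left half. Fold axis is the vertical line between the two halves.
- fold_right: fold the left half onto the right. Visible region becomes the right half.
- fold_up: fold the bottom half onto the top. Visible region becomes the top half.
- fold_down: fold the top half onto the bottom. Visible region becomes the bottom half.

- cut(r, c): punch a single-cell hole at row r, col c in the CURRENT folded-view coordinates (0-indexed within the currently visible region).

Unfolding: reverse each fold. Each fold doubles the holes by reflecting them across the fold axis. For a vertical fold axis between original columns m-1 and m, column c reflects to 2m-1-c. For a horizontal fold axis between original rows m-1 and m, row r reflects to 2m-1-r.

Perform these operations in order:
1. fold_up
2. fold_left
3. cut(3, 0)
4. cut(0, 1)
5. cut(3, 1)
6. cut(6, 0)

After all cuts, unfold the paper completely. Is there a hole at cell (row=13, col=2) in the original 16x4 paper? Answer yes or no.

Op 1 fold_up: fold axis h@8; visible region now rows[0,8) x cols[0,4) = 8x4
Op 2 fold_left: fold axis v@2; visible region now rows[0,8) x cols[0,2) = 8x2
Op 3 cut(3, 0): punch at orig (3,0); cuts so far [(3, 0)]; region rows[0,8) x cols[0,2) = 8x2
Op 4 cut(0, 1): punch at orig (0,1); cuts so far [(0, 1), (3, 0)]; region rows[0,8) x cols[0,2) = 8x2
Op 5 cut(3, 1): punch at orig (3,1); cuts so far [(0, 1), (3, 0), (3, 1)]; region rows[0,8) x cols[0,2) = 8x2
Op 6 cut(6, 0): punch at orig (6,0); cuts so far [(0, 1), (3, 0), (3, 1), (6, 0)]; region rows[0,8) x cols[0,2) = 8x2
Unfold 1 (reflect across v@2): 8 holes -> [(0, 1), (0, 2), (3, 0), (3, 1), (3, 2), (3, 3), (6, 0), (6, 3)]
Unfold 2 (reflect across h@8): 16 holes -> [(0, 1), (0, 2), (3, 0), (3, 1), (3, 2), (3, 3), (6, 0), (6, 3), (9, 0), (9, 3), (12, 0), (12, 1), (12, 2), (12, 3), (15, 1), (15, 2)]
Holes: [(0, 1), (0, 2), (3, 0), (3, 1), (3, 2), (3, 3), (6, 0), (6, 3), (9, 0), (9, 3), (12, 0), (12, 1), (12, 2), (12, 3), (15, 1), (15, 2)]

Answer: no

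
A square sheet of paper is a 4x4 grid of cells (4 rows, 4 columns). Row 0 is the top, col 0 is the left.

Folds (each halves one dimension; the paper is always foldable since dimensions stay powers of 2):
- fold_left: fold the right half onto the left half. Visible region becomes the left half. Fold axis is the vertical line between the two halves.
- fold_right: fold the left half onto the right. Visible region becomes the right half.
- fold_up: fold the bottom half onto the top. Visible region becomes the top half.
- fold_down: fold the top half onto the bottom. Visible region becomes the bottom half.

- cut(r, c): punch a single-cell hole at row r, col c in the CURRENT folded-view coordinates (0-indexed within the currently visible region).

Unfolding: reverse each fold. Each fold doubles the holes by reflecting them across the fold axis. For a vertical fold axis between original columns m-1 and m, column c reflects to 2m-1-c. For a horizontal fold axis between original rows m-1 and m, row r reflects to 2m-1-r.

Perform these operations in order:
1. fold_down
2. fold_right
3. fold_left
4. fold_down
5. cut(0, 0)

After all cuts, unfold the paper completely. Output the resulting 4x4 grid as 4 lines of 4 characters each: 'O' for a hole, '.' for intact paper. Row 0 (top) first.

Op 1 fold_down: fold axis h@2; visible region now rows[2,4) x cols[0,4) = 2x4
Op 2 fold_right: fold axis v@2; visible region now rows[2,4) x cols[2,4) = 2x2
Op 3 fold_left: fold axis v@3; visible region now rows[2,4) x cols[2,3) = 2x1
Op 4 fold_down: fold axis h@3; visible region now rows[3,4) x cols[2,3) = 1x1
Op 5 cut(0, 0): punch at orig (3,2); cuts so far [(3, 2)]; region rows[3,4) x cols[2,3) = 1x1
Unfold 1 (reflect across h@3): 2 holes -> [(2, 2), (3, 2)]
Unfold 2 (reflect across v@3): 4 holes -> [(2, 2), (2, 3), (3, 2), (3, 3)]
Unfold 3 (reflect across v@2): 8 holes -> [(2, 0), (2, 1), (2, 2), (2, 3), (3, 0), (3, 1), (3, 2), (3, 3)]
Unfold 4 (reflect across h@2): 16 holes -> [(0, 0), (0, 1), (0, 2), (0, 3), (1, 0), (1, 1), (1, 2), (1, 3), (2, 0), (2, 1), (2, 2), (2, 3), (3, 0), (3, 1), (3, 2), (3, 3)]

Answer: OOOO
OOOO
OOOO
OOOO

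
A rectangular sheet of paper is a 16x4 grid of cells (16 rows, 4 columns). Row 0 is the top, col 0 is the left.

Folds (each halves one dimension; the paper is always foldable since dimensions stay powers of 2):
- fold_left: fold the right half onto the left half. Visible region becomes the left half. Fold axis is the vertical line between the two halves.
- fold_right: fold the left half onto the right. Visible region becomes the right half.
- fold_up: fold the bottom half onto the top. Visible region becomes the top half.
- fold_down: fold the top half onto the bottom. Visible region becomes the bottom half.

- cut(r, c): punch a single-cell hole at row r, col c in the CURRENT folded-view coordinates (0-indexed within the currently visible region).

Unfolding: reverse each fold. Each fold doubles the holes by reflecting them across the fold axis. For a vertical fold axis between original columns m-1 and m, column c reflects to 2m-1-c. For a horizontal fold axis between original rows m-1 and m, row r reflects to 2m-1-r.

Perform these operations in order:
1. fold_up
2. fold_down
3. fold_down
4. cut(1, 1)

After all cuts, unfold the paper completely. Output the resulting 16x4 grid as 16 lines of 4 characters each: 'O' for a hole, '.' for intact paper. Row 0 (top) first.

Answer: .O..
....
....
.O..
.O..
....
....
.O..
.O..
....
....
.O..
.O..
....
....
.O..

Derivation:
Op 1 fold_up: fold axis h@8; visible region now rows[0,8) x cols[0,4) = 8x4
Op 2 fold_down: fold axis h@4; visible region now rows[4,8) x cols[0,4) = 4x4
Op 3 fold_down: fold axis h@6; visible region now rows[6,8) x cols[0,4) = 2x4
Op 4 cut(1, 1): punch at orig (7,1); cuts so far [(7, 1)]; region rows[6,8) x cols[0,4) = 2x4
Unfold 1 (reflect across h@6): 2 holes -> [(4, 1), (7, 1)]
Unfold 2 (reflect across h@4): 4 holes -> [(0, 1), (3, 1), (4, 1), (7, 1)]
Unfold 3 (reflect across h@8): 8 holes -> [(0, 1), (3, 1), (4, 1), (7, 1), (8, 1), (11, 1), (12, 1), (15, 1)]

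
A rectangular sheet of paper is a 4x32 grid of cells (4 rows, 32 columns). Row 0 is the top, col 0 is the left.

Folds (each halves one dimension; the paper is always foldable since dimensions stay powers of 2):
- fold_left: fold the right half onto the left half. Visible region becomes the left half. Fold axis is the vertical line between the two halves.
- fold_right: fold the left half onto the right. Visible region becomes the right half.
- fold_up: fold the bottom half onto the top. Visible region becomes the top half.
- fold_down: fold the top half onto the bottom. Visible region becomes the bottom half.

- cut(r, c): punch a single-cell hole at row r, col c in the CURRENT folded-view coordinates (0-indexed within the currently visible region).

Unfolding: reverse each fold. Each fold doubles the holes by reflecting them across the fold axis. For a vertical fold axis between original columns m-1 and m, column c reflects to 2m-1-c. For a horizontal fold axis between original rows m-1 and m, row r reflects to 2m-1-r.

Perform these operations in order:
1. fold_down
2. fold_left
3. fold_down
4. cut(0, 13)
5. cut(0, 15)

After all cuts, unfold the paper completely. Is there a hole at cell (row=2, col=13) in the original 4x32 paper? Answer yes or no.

Op 1 fold_down: fold axis h@2; visible region now rows[2,4) x cols[0,32) = 2x32
Op 2 fold_left: fold axis v@16; visible region now rows[2,4) x cols[0,16) = 2x16
Op 3 fold_down: fold axis h@3; visible region now rows[3,4) x cols[0,16) = 1x16
Op 4 cut(0, 13): punch at orig (3,13); cuts so far [(3, 13)]; region rows[3,4) x cols[0,16) = 1x16
Op 5 cut(0, 15): punch at orig (3,15); cuts so far [(3, 13), (3, 15)]; region rows[3,4) x cols[0,16) = 1x16
Unfold 1 (reflect across h@3): 4 holes -> [(2, 13), (2, 15), (3, 13), (3, 15)]
Unfold 2 (reflect across v@16): 8 holes -> [(2, 13), (2, 15), (2, 16), (2, 18), (3, 13), (3, 15), (3, 16), (3, 18)]
Unfold 3 (reflect across h@2): 16 holes -> [(0, 13), (0, 15), (0, 16), (0, 18), (1, 13), (1, 15), (1, 16), (1, 18), (2, 13), (2, 15), (2, 16), (2, 18), (3, 13), (3, 15), (3, 16), (3, 18)]
Holes: [(0, 13), (0, 15), (0, 16), (0, 18), (1, 13), (1, 15), (1, 16), (1, 18), (2, 13), (2, 15), (2, 16), (2, 18), (3, 13), (3, 15), (3, 16), (3, 18)]

Answer: yes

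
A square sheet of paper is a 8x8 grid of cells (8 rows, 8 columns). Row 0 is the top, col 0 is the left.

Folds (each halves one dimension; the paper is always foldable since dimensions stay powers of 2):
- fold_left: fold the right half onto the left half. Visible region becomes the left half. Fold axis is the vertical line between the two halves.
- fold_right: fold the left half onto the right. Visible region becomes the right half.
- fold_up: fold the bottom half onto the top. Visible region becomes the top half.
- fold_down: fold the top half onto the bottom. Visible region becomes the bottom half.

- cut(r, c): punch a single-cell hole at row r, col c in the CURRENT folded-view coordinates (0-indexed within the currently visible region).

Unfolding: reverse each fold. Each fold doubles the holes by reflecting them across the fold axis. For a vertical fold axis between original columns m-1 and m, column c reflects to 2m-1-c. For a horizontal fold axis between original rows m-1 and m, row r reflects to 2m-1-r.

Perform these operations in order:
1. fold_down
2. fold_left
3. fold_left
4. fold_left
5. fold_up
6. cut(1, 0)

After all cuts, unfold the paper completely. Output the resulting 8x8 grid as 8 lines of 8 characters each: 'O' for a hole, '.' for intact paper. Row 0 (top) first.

Op 1 fold_down: fold axis h@4; visible region now rows[4,8) x cols[0,8) = 4x8
Op 2 fold_left: fold axis v@4; visible region now rows[4,8) x cols[0,4) = 4x4
Op 3 fold_left: fold axis v@2; visible region now rows[4,8) x cols[0,2) = 4x2
Op 4 fold_left: fold axis v@1; visible region now rows[4,8) x cols[0,1) = 4x1
Op 5 fold_up: fold axis h@6; visible region now rows[4,6) x cols[0,1) = 2x1
Op 6 cut(1, 0): punch at orig (5,0); cuts so far [(5, 0)]; region rows[4,6) x cols[0,1) = 2x1
Unfold 1 (reflect across h@6): 2 holes -> [(5, 0), (6, 0)]
Unfold 2 (reflect across v@1): 4 holes -> [(5, 0), (5, 1), (6, 0), (6, 1)]
Unfold 3 (reflect across v@2): 8 holes -> [(5, 0), (5, 1), (5, 2), (5, 3), (6, 0), (6, 1), (6, 2), (6, 3)]
Unfold 4 (reflect across v@4): 16 holes -> [(5, 0), (5, 1), (5, 2), (5, 3), (5, 4), (5, 5), (5, 6), (5, 7), (6, 0), (6, 1), (6, 2), (6, 3), (6, 4), (6, 5), (6, 6), (6, 7)]
Unfold 5 (reflect across h@4): 32 holes -> [(1, 0), (1, 1), (1, 2), (1, 3), (1, 4), (1, 5), (1, 6), (1, 7), (2, 0), (2, 1), (2, 2), (2, 3), (2, 4), (2, 5), (2, 6), (2, 7), (5, 0), (5, 1), (5, 2), (5, 3), (5, 4), (5, 5), (5, 6), (5, 7), (6, 0), (6, 1), (6, 2), (6, 3), (6, 4), (6, 5), (6, 6), (6, 7)]

Answer: ........
OOOOOOOO
OOOOOOOO
........
........
OOOOOOOO
OOOOOOOO
........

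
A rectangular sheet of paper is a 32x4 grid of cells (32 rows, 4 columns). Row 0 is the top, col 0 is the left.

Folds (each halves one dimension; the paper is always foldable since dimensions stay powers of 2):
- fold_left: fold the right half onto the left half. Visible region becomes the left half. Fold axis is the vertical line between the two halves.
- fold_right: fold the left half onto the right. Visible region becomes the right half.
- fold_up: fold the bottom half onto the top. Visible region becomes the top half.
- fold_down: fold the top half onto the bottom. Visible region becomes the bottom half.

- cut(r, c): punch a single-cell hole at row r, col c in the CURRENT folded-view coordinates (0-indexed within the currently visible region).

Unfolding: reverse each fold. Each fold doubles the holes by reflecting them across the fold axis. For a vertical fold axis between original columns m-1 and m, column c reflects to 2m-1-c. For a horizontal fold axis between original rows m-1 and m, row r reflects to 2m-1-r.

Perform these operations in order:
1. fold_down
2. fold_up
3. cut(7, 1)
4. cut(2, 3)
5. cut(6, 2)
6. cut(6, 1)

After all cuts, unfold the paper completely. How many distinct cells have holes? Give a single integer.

Answer: 16

Derivation:
Op 1 fold_down: fold axis h@16; visible region now rows[16,32) x cols[0,4) = 16x4
Op 2 fold_up: fold axis h@24; visible region now rows[16,24) x cols[0,4) = 8x4
Op 3 cut(7, 1): punch at orig (23,1); cuts so far [(23, 1)]; region rows[16,24) x cols[0,4) = 8x4
Op 4 cut(2, 3): punch at orig (18,3); cuts so far [(18, 3), (23, 1)]; region rows[16,24) x cols[0,4) = 8x4
Op 5 cut(6, 2): punch at orig (22,2); cuts so far [(18, 3), (22, 2), (23, 1)]; region rows[16,24) x cols[0,4) = 8x4
Op 6 cut(6, 1): punch at orig (22,1); cuts so far [(18, 3), (22, 1), (22, 2), (23, 1)]; region rows[16,24) x cols[0,4) = 8x4
Unfold 1 (reflect across h@24): 8 holes -> [(18, 3), (22, 1), (22, 2), (23, 1), (24, 1), (25, 1), (25, 2), (29, 3)]
Unfold 2 (reflect across h@16): 16 holes -> [(2, 3), (6, 1), (6, 2), (7, 1), (8, 1), (9, 1), (9, 2), (13, 3), (18, 3), (22, 1), (22, 2), (23, 1), (24, 1), (25, 1), (25, 2), (29, 3)]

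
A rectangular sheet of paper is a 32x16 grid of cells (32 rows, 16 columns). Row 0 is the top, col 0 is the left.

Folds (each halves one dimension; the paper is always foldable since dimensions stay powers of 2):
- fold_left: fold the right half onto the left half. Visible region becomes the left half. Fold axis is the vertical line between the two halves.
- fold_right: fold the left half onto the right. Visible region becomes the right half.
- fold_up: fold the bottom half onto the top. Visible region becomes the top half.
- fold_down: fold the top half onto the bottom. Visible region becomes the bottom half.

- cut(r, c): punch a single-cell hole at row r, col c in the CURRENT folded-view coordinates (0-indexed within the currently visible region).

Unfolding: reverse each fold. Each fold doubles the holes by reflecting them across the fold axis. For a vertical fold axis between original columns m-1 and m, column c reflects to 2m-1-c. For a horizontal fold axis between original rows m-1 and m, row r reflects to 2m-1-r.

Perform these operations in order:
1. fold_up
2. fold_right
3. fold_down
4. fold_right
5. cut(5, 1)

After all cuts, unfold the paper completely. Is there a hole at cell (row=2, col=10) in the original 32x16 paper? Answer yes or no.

Op 1 fold_up: fold axis h@16; visible region now rows[0,16) x cols[0,16) = 16x16
Op 2 fold_right: fold axis v@8; visible region now rows[0,16) x cols[8,16) = 16x8
Op 3 fold_down: fold axis h@8; visible region now rows[8,16) x cols[8,16) = 8x8
Op 4 fold_right: fold axis v@12; visible region now rows[8,16) x cols[12,16) = 8x4
Op 5 cut(5, 1): punch at orig (13,13); cuts so far [(13, 13)]; region rows[8,16) x cols[12,16) = 8x4
Unfold 1 (reflect across v@12): 2 holes -> [(13, 10), (13, 13)]
Unfold 2 (reflect across h@8): 4 holes -> [(2, 10), (2, 13), (13, 10), (13, 13)]
Unfold 3 (reflect across v@8): 8 holes -> [(2, 2), (2, 5), (2, 10), (2, 13), (13, 2), (13, 5), (13, 10), (13, 13)]
Unfold 4 (reflect across h@16): 16 holes -> [(2, 2), (2, 5), (2, 10), (2, 13), (13, 2), (13, 5), (13, 10), (13, 13), (18, 2), (18, 5), (18, 10), (18, 13), (29, 2), (29, 5), (29, 10), (29, 13)]
Holes: [(2, 2), (2, 5), (2, 10), (2, 13), (13, 2), (13, 5), (13, 10), (13, 13), (18, 2), (18, 5), (18, 10), (18, 13), (29, 2), (29, 5), (29, 10), (29, 13)]

Answer: yes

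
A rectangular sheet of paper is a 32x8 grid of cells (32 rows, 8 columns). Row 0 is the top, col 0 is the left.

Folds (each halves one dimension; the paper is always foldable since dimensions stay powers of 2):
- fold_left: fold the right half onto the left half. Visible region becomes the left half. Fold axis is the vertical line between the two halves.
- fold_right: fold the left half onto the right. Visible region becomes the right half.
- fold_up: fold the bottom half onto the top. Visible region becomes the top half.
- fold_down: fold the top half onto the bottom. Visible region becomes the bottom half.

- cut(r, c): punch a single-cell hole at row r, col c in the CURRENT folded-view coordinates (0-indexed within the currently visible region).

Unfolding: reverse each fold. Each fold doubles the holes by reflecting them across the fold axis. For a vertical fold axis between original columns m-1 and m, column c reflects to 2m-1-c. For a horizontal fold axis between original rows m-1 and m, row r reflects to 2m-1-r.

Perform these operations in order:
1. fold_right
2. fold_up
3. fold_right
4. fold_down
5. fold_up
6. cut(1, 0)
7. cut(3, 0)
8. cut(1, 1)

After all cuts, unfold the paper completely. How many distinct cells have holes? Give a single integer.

Op 1 fold_right: fold axis v@4; visible region now rows[0,32) x cols[4,8) = 32x4
Op 2 fold_up: fold axis h@16; visible region now rows[0,16) x cols[4,8) = 16x4
Op 3 fold_right: fold axis v@6; visible region now rows[0,16) x cols[6,8) = 16x2
Op 4 fold_down: fold axis h@8; visible region now rows[8,16) x cols[6,8) = 8x2
Op 5 fold_up: fold axis h@12; visible region now rows[8,12) x cols[6,8) = 4x2
Op 6 cut(1, 0): punch at orig (9,6); cuts so far [(9, 6)]; region rows[8,12) x cols[6,8) = 4x2
Op 7 cut(3, 0): punch at orig (11,6); cuts so far [(9, 6), (11, 6)]; region rows[8,12) x cols[6,8) = 4x2
Op 8 cut(1, 1): punch at orig (9,7); cuts so far [(9, 6), (9, 7), (11, 6)]; region rows[8,12) x cols[6,8) = 4x2
Unfold 1 (reflect across h@12): 6 holes -> [(9, 6), (9, 7), (11, 6), (12, 6), (14, 6), (14, 7)]
Unfold 2 (reflect across h@8): 12 holes -> [(1, 6), (1, 7), (3, 6), (4, 6), (6, 6), (6, 7), (9, 6), (9, 7), (11, 6), (12, 6), (14, 6), (14, 7)]
Unfold 3 (reflect across v@6): 24 holes -> [(1, 4), (1, 5), (1, 6), (1, 7), (3, 5), (3, 6), (4, 5), (4, 6), (6, 4), (6, 5), (6, 6), (6, 7), (9, 4), (9, 5), (9, 6), (9, 7), (11, 5), (11, 6), (12, 5), (12, 6), (14, 4), (14, 5), (14, 6), (14, 7)]
Unfold 4 (reflect across h@16): 48 holes -> [(1, 4), (1, 5), (1, 6), (1, 7), (3, 5), (3, 6), (4, 5), (4, 6), (6, 4), (6, 5), (6, 6), (6, 7), (9, 4), (9, 5), (9, 6), (9, 7), (11, 5), (11, 6), (12, 5), (12, 6), (14, 4), (14, 5), (14, 6), (14, 7), (17, 4), (17, 5), (17, 6), (17, 7), (19, 5), (19, 6), (20, 5), (20, 6), (22, 4), (22, 5), (22, 6), (22, 7), (25, 4), (25, 5), (25, 6), (25, 7), (27, 5), (27, 6), (28, 5), (28, 6), (30, 4), (30, 5), (30, 6), (30, 7)]
Unfold 5 (reflect across v@4): 96 holes -> [(1, 0), (1, 1), (1, 2), (1, 3), (1, 4), (1, 5), (1, 6), (1, 7), (3, 1), (3, 2), (3, 5), (3, 6), (4, 1), (4, 2), (4, 5), (4, 6), (6, 0), (6, 1), (6, 2), (6, 3), (6, 4), (6, 5), (6, 6), (6, 7), (9, 0), (9, 1), (9, 2), (9, 3), (9, 4), (9, 5), (9, 6), (9, 7), (11, 1), (11, 2), (11, 5), (11, 6), (12, 1), (12, 2), (12, 5), (12, 6), (14, 0), (14, 1), (14, 2), (14, 3), (14, 4), (14, 5), (14, 6), (14, 7), (17, 0), (17, 1), (17, 2), (17, 3), (17, 4), (17, 5), (17, 6), (17, 7), (19, 1), (19, 2), (19, 5), (19, 6), (20, 1), (20, 2), (20, 5), (20, 6), (22, 0), (22, 1), (22, 2), (22, 3), (22, 4), (22, 5), (22, 6), (22, 7), (25, 0), (25, 1), (25, 2), (25, 3), (25, 4), (25, 5), (25, 6), (25, 7), (27, 1), (27, 2), (27, 5), (27, 6), (28, 1), (28, 2), (28, 5), (28, 6), (30, 0), (30, 1), (30, 2), (30, 3), (30, 4), (30, 5), (30, 6), (30, 7)]

Answer: 96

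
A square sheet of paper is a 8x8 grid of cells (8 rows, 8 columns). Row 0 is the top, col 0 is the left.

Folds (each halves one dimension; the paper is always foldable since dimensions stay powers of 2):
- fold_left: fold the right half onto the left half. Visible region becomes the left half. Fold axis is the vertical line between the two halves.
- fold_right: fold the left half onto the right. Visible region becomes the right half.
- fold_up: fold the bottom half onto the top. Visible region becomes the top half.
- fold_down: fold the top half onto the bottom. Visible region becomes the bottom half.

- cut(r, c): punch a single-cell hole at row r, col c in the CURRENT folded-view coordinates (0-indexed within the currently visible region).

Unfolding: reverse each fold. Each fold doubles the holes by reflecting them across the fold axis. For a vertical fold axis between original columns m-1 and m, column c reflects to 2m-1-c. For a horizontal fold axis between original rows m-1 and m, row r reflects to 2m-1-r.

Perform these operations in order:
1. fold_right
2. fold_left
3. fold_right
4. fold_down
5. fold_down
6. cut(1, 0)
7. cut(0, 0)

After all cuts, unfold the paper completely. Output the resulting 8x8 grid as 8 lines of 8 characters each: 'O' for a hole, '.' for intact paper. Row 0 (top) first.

Op 1 fold_right: fold axis v@4; visible region now rows[0,8) x cols[4,8) = 8x4
Op 2 fold_left: fold axis v@6; visible region now rows[0,8) x cols[4,6) = 8x2
Op 3 fold_right: fold axis v@5; visible region now rows[0,8) x cols[5,6) = 8x1
Op 4 fold_down: fold axis h@4; visible region now rows[4,8) x cols[5,6) = 4x1
Op 5 fold_down: fold axis h@6; visible region now rows[6,8) x cols[5,6) = 2x1
Op 6 cut(1, 0): punch at orig (7,5); cuts so far [(7, 5)]; region rows[6,8) x cols[5,6) = 2x1
Op 7 cut(0, 0): punch at orig (6,5); cuts so far [(6, 5), (7, 5)]; region rows[6,8) x cols[5,6) = 2x1
Unfold 1 (reflect across h@6): 4 holes -> [(4, 5), (5, 5), (6, 5), (7, 5)]
Unfold 2 (reflect across h@4): 8 holes -> [(0, 5), (1, 5), (2, 5), (3, 5), (4, 5), (5, 5), (6, 5), (7, 5)]
Unfold 3 (reflect across v@5): 16 holes -> [(0, 4), (0, 5), (1, 4), (1, 5), (2, 4), (2, 5), (3, 4), (3, 5), (4, 4), (4, 5), (5, 4), (5, 5), (6, 4), (6, 5), (7, 4), (7, 5)]
Unfold 4 (reflect across v@6): 32 holes -> [(0, 4), (0, 5), (0, 6), (0, 7), (1, 4), (1, 5), (1, 6), (1, 7), (2, 4), (2, 5), (2, 6), (2, 7), (3, 4), (3, 5), (3, 6), (3, 7), (4, 4), (4, 5), (4, 6), (4, 7), (5, 4), (5, 5), (5, 6), (5, 7), (6, 4), (6, 5), (6, 6), (6, 7), (7, 4), (7, 5), (7, 6), (7, 7)]
Unfold 5 (reflect across v@4): 64 holes -> [(0, 0), (0, 1), (0, 2), (0, 3), (0, 4), (0, 5), (0, 6), (0, 7), (1, 0), (1, 1), (1, 2), (1, 3), (1, 4), (1, 5), (1, 6), (1, 7), (2, 0), (2, 1), (2, 2), (2, 3), (2, 4), (2, 5), (2, 6), (2, 7), (3, 0), (3, 1), (3, 2), (3, 3), (3, 4), (3, 5), (3, 6), (3, 7), (4, 0), (4, 1), (4, 2), (4, 3), (4, 4), (4, 5), (4, 6), (4, 7), (5, 0), (5, 1), (5, 2), (5, 3), (5, 4), (5, 5), (5, 6), (5, 7), (6, 0), (6, 1), (6, 2), (6, 3), (6, 4), (6, 5), (6, 6), (6, 7), (7, 0), (7, 1), (7, 2), (7, 3), (7, 4), (7, 5), (7, 6), (7, 7)]

Answer: OOOOOOOO
OOOOOOOO
OOOOOOOO
OOOOOOOO
OOOOOOOO
OOOOOOOO
OOOOOOOO
OOOOOOOO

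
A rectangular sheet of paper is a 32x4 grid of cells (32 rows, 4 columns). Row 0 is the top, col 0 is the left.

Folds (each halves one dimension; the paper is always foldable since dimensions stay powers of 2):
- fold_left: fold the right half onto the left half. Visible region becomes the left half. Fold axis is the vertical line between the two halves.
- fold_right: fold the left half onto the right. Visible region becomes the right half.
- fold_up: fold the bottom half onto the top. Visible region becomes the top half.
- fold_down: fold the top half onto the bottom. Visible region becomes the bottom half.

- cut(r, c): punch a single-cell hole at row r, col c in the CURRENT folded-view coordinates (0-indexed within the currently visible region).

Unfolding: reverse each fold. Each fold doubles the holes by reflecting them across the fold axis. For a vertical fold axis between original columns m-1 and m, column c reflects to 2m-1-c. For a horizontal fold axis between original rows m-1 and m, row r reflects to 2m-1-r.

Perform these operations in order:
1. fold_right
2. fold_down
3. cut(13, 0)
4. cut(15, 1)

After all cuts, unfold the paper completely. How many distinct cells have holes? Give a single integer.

Answer: 8

Derivation:
Op 1 fold_right: fold axis v@2; visible region now rows[0,32) x cols[2,4) = 32x2
Op 2 fold_down: fold axis h@16; visible region now rows[16,32) x cols[2,4) = 16x2
Op 3 cut(13, 0): punch at orig (29,2); cuts so far [(29, 2)]; region rows[16,32) x cols[2,4) = 16x2
Op 4 cut(15, 1): punch at orig (31,3); cuts so far [(29, 2), (31, 3)]; region rows[16,32) x cols[2,4) = 16x2
Unfold 1 (reflect across h@16): 4 holes -> [(0, 3), (2, 2), (29, 2), (31, 3)]
Unfold 2 (reflect across v@2): 8 holes -> [(0, 0), (0, 3), (2, 1), (2, 2), (29, 1), (29, 2), (31, 0), (31, 3)]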